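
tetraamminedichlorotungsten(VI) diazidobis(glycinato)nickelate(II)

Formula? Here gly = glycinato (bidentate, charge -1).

[WCl2(NH3)4][Ni(gly)2(N3)2]2

Cation [W…]: ligand charges -2, W(VI) ⇒ ion charge 4+.
Anion [Ni…]: ligand charges -4, Ni(II) ⇒ ion charge 2−.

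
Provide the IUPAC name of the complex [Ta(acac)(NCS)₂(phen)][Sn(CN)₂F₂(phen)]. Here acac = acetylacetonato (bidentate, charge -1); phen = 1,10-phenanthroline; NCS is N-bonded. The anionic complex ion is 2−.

The complex anion is given as 2−; its ligand charges sum to -4, so Sn = +2.
A 1:1 salt means the cation carries the equal and opposite charge, 2+.
Cation: ligand charges sum to -3; for the ion to be 2+, Ta = +5.

(acetylacetonato)diisothiocyanato(1,10-phenanthroline)tantalum(V) dicyanodifluoro(1,10-phenanthroline)stannate(II)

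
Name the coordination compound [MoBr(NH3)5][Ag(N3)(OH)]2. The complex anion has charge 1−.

pentaamminebromomolybdenum(III) azidohydroxoargentate(I)

The complex anion is given as 1−; its ligand charges sum to -2, so Ag = +1.
With 2 anions per cation, the cation must be 2×1 = 2+.
Cation: ligand charges sum to -1; for the ion to be 2+, Mo = +3.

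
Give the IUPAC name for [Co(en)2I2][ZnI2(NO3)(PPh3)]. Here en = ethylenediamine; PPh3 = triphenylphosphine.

Both ions are complex: the cation is named first with the plain metal name, the anion second with the -ate form; each ion's ligands are alphabetised independently.
Zinc is always +2 in its complexes; the anion's ligand charges sum to -3, so the complex anion is 1−.
A 1:1 salt means the cation carries the equal and opposite charge, 1+.
Cation: ligand charges sum to -2; for the ion to be 1+, Co = +3.

bis(ethylenediamine)diiodocobalt(III) diiodonitrato(triphenylphosphine)zincate(II)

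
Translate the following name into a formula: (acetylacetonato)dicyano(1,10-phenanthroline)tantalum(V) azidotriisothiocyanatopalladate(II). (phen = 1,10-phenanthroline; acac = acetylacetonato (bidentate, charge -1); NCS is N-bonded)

[Ta(acac)(CN)2(phen)][Pd(N3)(NCS)3]

Cation [Ta…]: ligand charges -3, Ta(V) ⇒ ion charge 2+.
Anion [Pd…]: ligand charges -4, Pd(II) ⇒ ion charge 2−.
One 2+ cation balances one 2− anion.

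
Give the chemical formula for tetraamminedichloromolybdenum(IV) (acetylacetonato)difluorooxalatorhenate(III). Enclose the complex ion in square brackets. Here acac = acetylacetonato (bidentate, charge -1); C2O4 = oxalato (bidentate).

[MoCl2(NH3)4][Re(acac)(C2O4)F2]

Cation [Mo…]: ligand charges -2, Mo(IV) ⇒ ion charge 2+.
Anion [Re…]: ligand charges -5, Re(III) ⇒ ion charge 2−.
One 2+ cation balances one 2− anion.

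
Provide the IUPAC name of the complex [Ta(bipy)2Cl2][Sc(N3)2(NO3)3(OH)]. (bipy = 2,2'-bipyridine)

bis(2,2'-bipyridine)dichlorotantalum(V) diazidohydroxotrinitratoscandate(III)

Scandium is always +3 in its complexes; the anion's ligand charges sum to -6, so the complex anion is 3−.
A 1:1 salt means the cation carries the equal and opposite charge, 3+.
Cation: ligand charges sum to -2; for the ion to be 3+, Ta = +5.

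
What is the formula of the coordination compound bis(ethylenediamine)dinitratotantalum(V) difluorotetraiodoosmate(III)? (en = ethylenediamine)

[Ta(en)2(NO3)2][OsF2I4]

Cation [Ta…]: ligand charges -2, Ta(V) ⇒ ion charge 3+.
Anion [Os…]: ligand charges -6, Os(III) ⇒ ion charge 3−.
One 3+ cation balances one 3− anion.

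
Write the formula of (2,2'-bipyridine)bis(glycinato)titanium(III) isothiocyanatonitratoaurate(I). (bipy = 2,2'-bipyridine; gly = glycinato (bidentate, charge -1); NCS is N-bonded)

Cation [Ti…]: ligand charges -2, Ti(III) ⇒ ion charge 1+.
Anion [Au…]: ligand charges -2, Au(I) ⇒ ion charge 1−.

[Ti(bipy)(gly)2][Au(NCS)(NO3)]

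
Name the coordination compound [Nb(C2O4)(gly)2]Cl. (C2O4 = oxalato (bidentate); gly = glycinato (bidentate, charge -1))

The 1 chloride counter-ion carries a total charge of -1, so each complex ion is 1+.
Ligand charges: 1×oxalato (-2 each), 2×glycinato (-1 each); total -4. So Nb + (-4) = 1+, giving Nb = +5.
Ligands are named alphabetically: glycinato before oxalato.

bis(glycinato)oxalatoniobium(V) chloride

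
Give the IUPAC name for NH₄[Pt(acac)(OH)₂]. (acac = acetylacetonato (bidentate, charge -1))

ammonium (acetylacetonato)dihydroxoplatinate(II)

The 1 ammonium counter-ion carries a total charge of +1, so each complex ion is 1−.
Ligand charges: 2×hydroxo (-1 each), 1×acetylacetonato (-1 each); total -3. So Pt + (-3) = 1−, giving Pt = +2.
Ligands are named alphabetically: acetylacetonato before hydroxo.
The complex ion is anionic, so platinum takes the -ate form platinate(II).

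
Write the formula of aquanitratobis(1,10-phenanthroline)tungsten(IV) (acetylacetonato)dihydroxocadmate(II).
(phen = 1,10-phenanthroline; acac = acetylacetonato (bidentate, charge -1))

[W(H2O)(NO3)(phen)2][Cd(acac)(OH)2]3

Cation [W…]: ligand charges -1, W(IV) ⇒ ion charge 3+.
Anion [Cd…]: ligand charges -3, Cd(II) ⇒ ion charge 1−.
One 3+ cation requires 3 of the 1− anion.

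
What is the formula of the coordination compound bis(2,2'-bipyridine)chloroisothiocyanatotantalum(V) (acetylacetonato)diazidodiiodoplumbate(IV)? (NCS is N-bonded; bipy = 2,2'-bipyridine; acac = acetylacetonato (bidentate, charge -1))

Cation [Ta…]: ligand charges -2, Ta(V) ⇒ ion charge 3+.
Anion [Pb…]: ligand charges -5, Pb(IV) ⇒ ion charge 1−.
One 3+ cation requires 3 of the 1− anion.

[Ta(bipy)2Cl(NCS)][Pb(acac)I2(N3)2]3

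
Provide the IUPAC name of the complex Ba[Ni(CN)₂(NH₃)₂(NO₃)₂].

The 1 barium counter-ion carries a total charge of +2, so each complex ion is 2−.
Ligand charges: 2×cyano (-1 each), 2×nitrato (-1 each), 2×ammine (neutral); total -4. So Ni + (-4) = 2−, giving Ni = +2.
The complex ion is anionic, so nickel takes the -ate form nickelate(II).

barium diamminedicyanodinitratonickelate(II)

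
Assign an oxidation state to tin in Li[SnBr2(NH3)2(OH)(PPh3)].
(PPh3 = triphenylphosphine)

+2

1 lithium outside the brackets (+1 each) → the complex ion is 1−.
Ligand charges: 2×NH3 neutral; 1×PPh3 neutral; 1×OH = -1; 2×Br = -2; sum -3.
Sn + (-3) = 1− ⇒ Sn is +2.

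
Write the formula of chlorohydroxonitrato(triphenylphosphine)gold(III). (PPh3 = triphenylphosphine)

Ligands: 1 nitrato (NO3, -1), 1 chloro (Cl, -1), 1 hydroxo (OH, -1), 1 triphenylphosphine (PPh3, neutral). Ligand charge sum = -3.
With Au in oxidation state +3, the complex ion is [Au...].

[AuCl(NO3)(OH)(PPh3)]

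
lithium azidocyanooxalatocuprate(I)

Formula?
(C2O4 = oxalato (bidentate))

Ligands: 1 oxalato (C2O4, -2), 1 azido (N3, -1), 1 cyano (CN, -1). Ligand charge sum = -4.
With Cu in oxidation state +1, the complex ion is [Cu...]^3−.
Charge balance with lithium (+1) requires 1 complex ion per 3 lithium.

Li3[Cu(C2O4)(CN)(N3)]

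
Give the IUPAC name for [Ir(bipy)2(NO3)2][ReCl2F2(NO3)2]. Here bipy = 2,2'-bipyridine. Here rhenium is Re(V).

bis(2,2'-bipyridine)dinitratoiridium(III) dichlorodifluorodinitratorhenate(V)

Both ions are complex: the cation is named first with the plain metal name, the anion second with the -ate form; each ion's ligands are alphabetised independently.
Re is given as +5; the anion's ligand charges sum to -6, so the complex anion is 1−.
A 1:1 salt means the cation carries the equal and opposite charge, 1+.
Cation: ligand charges sum to -2; for the ion to be 1+, Ir = +3.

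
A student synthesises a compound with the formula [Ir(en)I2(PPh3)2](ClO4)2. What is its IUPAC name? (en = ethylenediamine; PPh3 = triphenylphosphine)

(ethylenediamine)diiodobis(triphenylphosphine)iridium(IV) perchlorate

The 2 perchlorate counter-ions carry a total charge of -2, so each complex ion is 2+.
Ligand charges: 2×iodo (-1 each), 1×ethylenediamine (neutral), 2×triphenylphosphine (neutral); total -2. So Ir + (-2) = 2+, giving Ir = +4.
Ligands are named alphabetically: ethylenediamine before iodo before triphenylphosphine.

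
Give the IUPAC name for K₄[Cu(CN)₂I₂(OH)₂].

potassium dicyanodihydroxodiiodocuprate(II)

The 4 potassium counter-ions carry a total charge of +4, so each complex ion is 4−.
Ligand charges: 2×cyano (-1 each), 2×iodo (-1 each), 2×hydroxo (-1 each); total -6. So Cu + (-6) = 4−, giving Cu = +2.
The complex ion is anionic, so copper takes the -ate form cuprate(II).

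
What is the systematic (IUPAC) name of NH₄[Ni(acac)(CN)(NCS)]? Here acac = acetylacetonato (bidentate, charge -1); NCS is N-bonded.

The 1 ammonium counter-ion carries a total charge of +1, so each complex ion is 1−.
Ligand charges: 1×acetylacetonato (-1 each), 1×cyano (-1 each), 1×isothiocyanato (-1 each); total -3. So Ni + (-3) = 1−, giving Ni = +2.
Ligands are named alphabetically: acetylacetonato before cyano before isothiocyanato.
The complex ion is anionic, so nickel takes the -ate form nickelate(II).

ammonium (acetylacetonato)cyanoisothiocyanatonickelate(II)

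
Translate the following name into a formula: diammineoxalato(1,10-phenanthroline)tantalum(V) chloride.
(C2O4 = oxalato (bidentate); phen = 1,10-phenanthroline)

[Ta(C2O4)(NH3)2(phen)]Cl3

Ligands: 1 oxalato (C2O4, -2), 1 1,10-phenanthroline (phen, neutral), 2 ammine (NH3, neutral). Ligand charge sum = -2.
Charge balance with chloride (-1) requires 1 complex ion per 3 chloride.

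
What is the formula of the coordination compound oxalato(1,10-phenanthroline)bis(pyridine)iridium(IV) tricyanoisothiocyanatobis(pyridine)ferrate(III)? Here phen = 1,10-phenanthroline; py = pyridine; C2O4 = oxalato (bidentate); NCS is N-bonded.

[Ir(C2O4)(phen)(py)2][Fe(CN)3(NCS)(py)2]2

Cation [Ir…]: ligand charges -2, Ir(IV) ⇒ ion charge 2+.
Anion [Fe…]: ligand charges -4, Fe(III) ⇒ ion charge 1−.
One 2+ cation requires 2 of the 1− anion.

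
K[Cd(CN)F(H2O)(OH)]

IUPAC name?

potassium aquacyanofluorohydroxocadmate(II)

The 1 potassium counter-ion carries a total charge of +1, so each complex ion is 1−.
Ligand charges: 1×hydroxo (-1 each), 1×aqua (neutral), 1×cyano (-1 each), 1×fluoro (-1 each); total -3. So Cd + (-3) = 1−, giving Cd = +2.
The complex ion is anionic, so cadmium takes the -ate form cadmate(II).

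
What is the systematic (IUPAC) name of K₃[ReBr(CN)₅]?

potassium bromopentacyanorhenate(III)

The 3 potassium counter-ions carry a total charge of +3, so each complex ion is 3−.
Ligand charges: 1×bromo (-1 each), 5×cyano (-1 each); total -6. So Re + (-6) = 3−, giving Re = +3.
The complex ion is anionic, so rhenium takes the -ate form rhenate(III).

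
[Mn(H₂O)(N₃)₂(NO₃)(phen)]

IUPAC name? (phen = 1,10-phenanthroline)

There is no counter-ion, so the complex is neutral overall.
Ligand charges: 1×1,10-phenanthroline (neutral), 1×aqua (neutral), 1×nitrato (-1 each), 2×azido (-1 each); total -3. So Mn + (-3) = 0, giving Mn = +3.
Ligands are named alphabetically: aqua before azido before nitrato before phenanthroline.

aquadiazidonitrato(1,10-phenanthroline)manganese(III)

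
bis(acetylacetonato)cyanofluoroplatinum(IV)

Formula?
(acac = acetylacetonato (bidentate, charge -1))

[Pt(acac)2(CN)F]

Ligands: 2 acetylacetonato (acac, -1), 1 cyano (CN, -1), 1 fluoro (F, -1). Ligand charge sum = -4.
With Pt in oxidation state +4, the complex ion is [Pt...].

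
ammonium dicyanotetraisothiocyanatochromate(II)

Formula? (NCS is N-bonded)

Ligands: 4 isothiocyanato (NCS, -1), 2 cyano (CN, -1). Ligand charge sum = -6.
Charge balance with ammonium (+1) requires 1 complex ion per 4 ammonium.

(NH4)4[Cr(CN)2(NCS)4]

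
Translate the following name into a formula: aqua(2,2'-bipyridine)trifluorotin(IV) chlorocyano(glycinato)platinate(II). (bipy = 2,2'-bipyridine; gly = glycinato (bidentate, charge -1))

Cation [Sn…]: ligand charges -3, Sn(IV) ⇒ ion charge 1+.
Anion [Pt…]: ligand charges -3, Pt(II) ⇒ ion charge 1−.
One 1+ cation balances one 1− anion.

[Sn(bipy)F3(H2O)][PtCl(CN)(gly)]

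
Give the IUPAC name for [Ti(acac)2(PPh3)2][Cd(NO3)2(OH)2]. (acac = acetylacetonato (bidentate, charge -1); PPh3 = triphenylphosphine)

bis(acetylacetonato)bis(triphenylphosphine)titanium(IV) dihydroxodinitratocadmate(II)

Both ions are complex: the cation is named first with the plain metal name, the anion second with the -ate form; each ion's ligands are alphabetised independently.
Cadmium is always +2 in its complexes; the anion's ligand charges sum to -4, so the complex anion is 2−.
A 1:1 salt means the cation carries the equal and opposite charge, 2+.
Cation: ligand charges sum to -2; for the ion to be 2+, Ti = +4.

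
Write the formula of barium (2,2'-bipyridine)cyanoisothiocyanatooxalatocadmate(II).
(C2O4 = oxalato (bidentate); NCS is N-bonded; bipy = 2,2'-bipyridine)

Ligands: 1 oxalato (C2O4, -2), 1 isothiocyanato (NCS, -1), 1 2,2'-bipyridine (bipy, neutral), 1 cyano (CN, -1). Ligand charge sum = -4.
Charge balance with barium (+2) requires 1 complex ion per 1 barium.

Ba[Cd(bipy)(C2O4)(CN)(NCS)]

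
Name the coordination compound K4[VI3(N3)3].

potassium triazidotriiodovanadate(II)

The 4 potassium counter-ions carry a total charge of +4, so each complex ion is 4−.
Ligand charges: 3×iodo (-1 each), 3×azido (-1 each); total -6. So V + (-6) = 4−, giving V = +2.
The complex ion is anionic, so vanadium takes the -ate form vanadate(II).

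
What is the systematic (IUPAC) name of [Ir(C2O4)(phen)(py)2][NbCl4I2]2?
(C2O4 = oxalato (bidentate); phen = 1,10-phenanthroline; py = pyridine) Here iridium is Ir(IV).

Ir is given as +4; the cation's ligand charges sum to -2, so the complex cation is 2+.
With 2 anions per cation, each anion must be 2/2 = 1−.
Anion: ligand charges sum to -6; for the ion to be 1−, Nb = +5.

oxalato(1,10-phenanthroline)bis(pyridine)iridium(IV) tetrachlorodiiodoniobate(V)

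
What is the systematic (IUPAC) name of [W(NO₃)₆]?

There is no counter-ion, so the complex is neutral overall.
Ligand charges: 6×nitrato (-1 each); total -6. So W + (-6) = 0, giving W = +6.

hexanitratotungsten(VI)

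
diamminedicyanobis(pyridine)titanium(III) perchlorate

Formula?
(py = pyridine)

[Ti(CN)2(NH3)2(py)2]ClO4

Ligands: 2 cyano (CN, -1), 2 pyridine (py, neutral), 2 ammine (NH3, neutral). Ligand charge sum = -2.
Charge balance with perchlorate (-1) requires 1 complex ion per 1 perchlorate.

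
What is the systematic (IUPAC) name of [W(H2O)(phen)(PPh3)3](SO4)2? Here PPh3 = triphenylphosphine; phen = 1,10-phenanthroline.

The 2 sulfate counter-ions carry a total charge of -4, so each complex ion is 4+.
Ligand charges: 3×triphenylphosphine (neutral), 1×aqua (neutral), 1×1,10-phenanthroline (neutral); total 0. So W + (0) = 4+, giving W = +4.
Ligands are named alphabetically: aqua before phenanthroline before triphenylphosphine.

aqua(1,10-phenanthroline)tris(triphenylphosphine)tungsten(IV) sulfate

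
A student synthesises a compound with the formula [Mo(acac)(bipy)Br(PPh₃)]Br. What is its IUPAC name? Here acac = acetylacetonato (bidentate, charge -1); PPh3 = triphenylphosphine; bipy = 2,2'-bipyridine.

(acetylacetonato)(2,2'-bipyridine)bromo(triphenylphosphine)molybdenum(III) bromide

The 1 bromide counter-ion carries a total charge of -1, so each complex ion is 1+.
Ligand charges: 1×acetylacetonato (-1 each), 1×triphenylphosphine (neutral), 1×2,2'-bipyridine (neutral), 1×bromo (-1 each); total -2. So Mo + (-2) = 1+, giving Mo = +3.
Ligands are named alphabetically: acetylacetonato before bipyridine before bromo before triphenylphosphine.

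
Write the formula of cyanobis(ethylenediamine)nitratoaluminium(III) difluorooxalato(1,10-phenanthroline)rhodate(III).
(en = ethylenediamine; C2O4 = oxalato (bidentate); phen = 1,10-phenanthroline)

[Al(CN)(en)2(NO3)][Rh(C2O4)F2(phen)]

Cation [Al…]: ligand charges -2, Al(III) ⇒ ion charge 1+.
Anion [Rh…]: ligand charges -4, Rh(III) ⇒ ion charge 1−.
One 1+ cation balances one 1− anion.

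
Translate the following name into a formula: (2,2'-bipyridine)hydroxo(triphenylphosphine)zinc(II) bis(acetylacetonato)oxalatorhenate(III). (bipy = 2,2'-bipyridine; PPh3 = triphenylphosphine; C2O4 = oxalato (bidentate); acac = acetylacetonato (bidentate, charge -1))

[Zn(bipy)(OH)(PPh3)][Re(acac)2(C2O4)]

Cation [Zn…]: ligand charges -1, Zn(II) ⇒ ion charge 1+.
Anion [Re…]: ligand charges -4, Re(III) ⇒ ion charge 1−.
One 1+ cation balances one 1− anion.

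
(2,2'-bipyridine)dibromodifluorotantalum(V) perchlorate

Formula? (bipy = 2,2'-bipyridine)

Ligands: 2 fluoro (F, -1), 1 2,2'-bipyridine (bipy, neutral), 2 bromo (Br, -1). Ligand charge sum = -4.
With Ta in oxidation state +5, the complex ion is [Ta...]^1+.
Charge balance with perchlorate (-1) requires 1 complex ion per 1 perchlorate.

[Ta(bipy)Br2F2]ClO4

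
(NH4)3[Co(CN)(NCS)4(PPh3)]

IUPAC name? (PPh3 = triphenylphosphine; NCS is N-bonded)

The 3 ammonium counter-ions carry a total charge of +3, so each complex ion is 3−.
Ligand charges: 1×triphenylphosphine (neutral), 1×cyano (-1 each), 4×isothiocyanato (-1 each); total -5. So Co + (-5) = 3−, giving Co = +2.
Ligands are named alphabetically: cyano before isothiocyanato before triphenylphosphine.
The complex ion is anionic, so cobalt takes the -ate form cobaltate(II).

ammonium cyanotetraisothiocyanato(triphenylphosphine)cobaltate(II)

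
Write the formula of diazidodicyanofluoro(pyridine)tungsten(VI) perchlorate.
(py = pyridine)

Ligands: 1 pyridine (py, neutral), 2 cyano (CN, -1), 1 fluoro (F, -1), 2 azido (N3, -1). Ligand charge sum = -5.
With W in oxidation state +6, the complex ion is [W...]^1+.
Charge balance with perchlorate (-1) requires 1 complex ion per 1 perchlorate.

[W(CN)2F(N3)2(py)]ClO4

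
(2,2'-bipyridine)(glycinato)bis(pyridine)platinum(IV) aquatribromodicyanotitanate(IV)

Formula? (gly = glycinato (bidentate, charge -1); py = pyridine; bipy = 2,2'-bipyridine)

[Pt(bipy)(gly)(py)2][TiBr3(CN)2(H2O)]3

Cation [Pt…]: ligand charges -1, Pt(IV) ⇒ ion charge 3+.
Anion [Ti…]: ligand charges -5, Ti(IV) ⇒ ion charge 1−.
One 3+ cation requires 3 of the 1− anion.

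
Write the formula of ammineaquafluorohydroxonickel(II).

[NiF(H2O)(NH3)(OH)]

Ligands: 1 aqua (H2O, neutral), 1 ammine (NH3, neutral), 1 hydroxo (OH, -1), 1 fluoro (F, -1). Ligand charge sum = -2.
With Ni in oxidation state +2, the complex ion is [Ni...].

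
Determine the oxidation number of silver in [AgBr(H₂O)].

No counter-ion: the bracketed complex is neutral.
Ligand charges: 1×Br = -1; 1×H2O neutral; sum -1.
Ag + (-1) = 0 ⇒ Ag is +1.

+1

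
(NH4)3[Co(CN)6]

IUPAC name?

The 3 ammonium counter-ions carry a total charge of +3, so each complex ion is 3−.
Ligand charges: 6×cyano (-1 each); total -6. So Co + (-6) = 3−, giving Co = +3.
The complex ion is anionic, so cobalt takes the -ate form cobaltate(III).

ammonium hexacyanocobaltate(III)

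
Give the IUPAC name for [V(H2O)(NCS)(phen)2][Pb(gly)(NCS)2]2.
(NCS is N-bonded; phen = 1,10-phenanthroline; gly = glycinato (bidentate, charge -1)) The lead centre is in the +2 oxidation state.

aquaisothiocyanatobis(1,10-phenanthroline)vanadium(III) (glycinato)diisothiocyanatoplumbate(II)

Both ions are complex: the cation is named first with the plain metal name, the anion second with the -ate form; each ion's ligands are alphabetised independently.
Pb is given as +2; the anion's ligand charges sum to -3, so the complex anion is 1−.
With 2 anions per cation, the cation must be 2×1 = 2+.
Cation: ligand charges sum to -1; for the ion to be 2+, V = +3.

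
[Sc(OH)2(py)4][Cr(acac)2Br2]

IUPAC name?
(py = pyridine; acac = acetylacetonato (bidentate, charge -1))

dihydroxotetrakis(pyridine)scandium(III) bis(acetylacetonato)dibromochromate(III)

Scandium is always +3 in its complexes; the cation's ligand charges sum to -2, so the complex cation is 1+.
A 1:1 salt means the anion carries the equal and opposite charge, 1−.
Anion: ligand charges sum to -4; for the ion to be 1−, Cr = +3.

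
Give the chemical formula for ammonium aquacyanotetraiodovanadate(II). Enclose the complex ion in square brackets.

Ligands: 1 aqua (H2O, neutral), 4 iodo (I, -1), 1 cyano (CN, -1). Ligand charge sum = -5.
Charge balance with ammonium (+1) requires 1 complex ion per 3 ammonium.

(NH4)3[V(CN)(H2O)I4]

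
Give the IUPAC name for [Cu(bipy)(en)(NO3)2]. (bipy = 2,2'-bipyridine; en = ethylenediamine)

(2,2'-bipyridine)(ethylenediamine)dinitratocopper(II)

There is no counter-ion, so the complex is neutral overall.
Ligand charges: 2×nitrato (-1 each), 1×2,2'-bipyridine (neutral), 1×ethylenediamine (neutral); total -2. So Cu + (-2) = 0, giving Cu = +2.
Ligands are named alphabetically: bipyridine before ethylenediamine before nitrato.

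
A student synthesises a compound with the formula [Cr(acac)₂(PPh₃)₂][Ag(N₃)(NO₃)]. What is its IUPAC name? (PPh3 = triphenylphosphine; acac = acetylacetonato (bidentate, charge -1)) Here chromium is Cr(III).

Both ions are complex: the cation is named first with the plain metal name, the anion second with the -ate form; each ion's ligands are alphabetised independently.
Cr is given as +3; the cation's ligand charges sum to -2, so the complex cation is 1+.
A 1:1 salt means the anion carries the equal and opposite charge, 1−.
Anion: ligand charges sum to -2; for the ion to be 1−, Ag = +1.

bis(acetylacetonato)bis(triphenylphosphine)chromium(III) azidonitratoargentate(I)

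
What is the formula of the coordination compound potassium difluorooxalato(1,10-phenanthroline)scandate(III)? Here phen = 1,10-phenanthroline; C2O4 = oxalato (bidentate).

Ligands: 1 1,10-phenanthroline (phen, neutral), 1 oxalato (C2O4, -2), 2 fluoro (F, -1). Ligand charge sum = -4.
With Sc in oxidation state +3, the complex ion is [Sc...]^1−.
Charge balance with potassium (+1) requires 1 complex ion per 1 potassium.

K[Sc(C2O4)F2(phen)]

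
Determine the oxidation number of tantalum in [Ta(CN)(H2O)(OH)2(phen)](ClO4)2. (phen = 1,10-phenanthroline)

+5

2 perchlorate outside the brackets (-1 each) → the complex ion is 2+.
Ligand charges: 1×phen neutral; 1×H2O neutral; 1×CN = -1; 2×OH = -2; sum -3.
Ta + (-3) = 2+ ⇒ Ta is +5.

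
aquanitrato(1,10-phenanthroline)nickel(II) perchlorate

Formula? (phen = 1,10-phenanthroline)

[Ni(H2O)(NO3)(phen)]ClO4

Ligands: 1 aqua (H2O, neutral), 1 nitrato (NO3, -1), 1 1,10-phenanthroline (phen, neutral). Ligand charge sum = -1.
Charge balance with perchlorate (-1) requires 1 complex ion per 1 perchlorate.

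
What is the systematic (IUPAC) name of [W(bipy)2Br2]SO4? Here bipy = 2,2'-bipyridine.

The 1 sulfate counter-ion carries a total charge of -2, so each complex ion is 2+.
Ligand charges: 2×2,2'-bipyridine (neutral), 2×bromo (-1 each); total -2. So W + (-2) = 2+, giving W = +4.
Ligands are named alphabetically: bipyridine before bromo.

bis(2,2'-bipyridine)dibromotungsten(IV) sulfate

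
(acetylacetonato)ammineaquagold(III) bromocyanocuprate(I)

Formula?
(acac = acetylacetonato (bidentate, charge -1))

Cation [Au…]: ligand charges -1, Au(III) ⇒ ion charge 2+.
Anion [Cu…]: ligand charges -2, Cu(I) ⇒ ion charge 1−.
One 2+ cation requires 2 of the 1− anion.

[Au(acac)(H2O)(NH3)][CuBr(CN)]2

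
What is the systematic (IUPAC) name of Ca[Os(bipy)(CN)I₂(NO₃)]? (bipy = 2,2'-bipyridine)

The 1 calcium counter-ion carries a total charge of +2, so each complex ion is 2−.
Ligand charges: 1×2,2'-bipyridine (neutral), 2×iodo (-1 each), 1×nitrato (-1 each), 1×cyano (-1 each); total -4. So Os + (-4) = 2−, giving Os = +2.
Ligands are named alphabetically: bipyridine before cyano before iodo before nitrato.
The complex ion is anionic, so osmium takes the -ate form osmate(II).

calcium (2,2'-bipyridine)cyanodiiodonitratoosmate(II)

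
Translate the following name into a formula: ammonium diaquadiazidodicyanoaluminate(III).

NH4[Al(CN)2(H2O)2(N3)2]

Ligands: 2 azido (N3, -1), 2 cyano (CN, -1), 2 aqua (H2O, neutral). Ligand charge sum = -4.
With Al in oxidation state +3, the complex ion is [Al...]^1−.
Charge balance with ammonium (+1) requires 1 complex ion per 1 ammonium.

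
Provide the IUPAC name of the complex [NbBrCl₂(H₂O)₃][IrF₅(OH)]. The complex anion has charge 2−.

triaquabromodichloroniobium(V) pentafluorohydroxoiridate(IV)

Both ions are complex: the cation is named first with the plain metal name, the anion second with the -ate form; each ion's ligands are alphabetised independently.
The complex anion is given as 2−; its ligand charges sum to -6, so Ir = +4.
A 1:1 salt means the cation carries the equal and opposite charge, 2+.
Cation: ligand charges sum to -3; for the ion to be 2+, Nb = +5.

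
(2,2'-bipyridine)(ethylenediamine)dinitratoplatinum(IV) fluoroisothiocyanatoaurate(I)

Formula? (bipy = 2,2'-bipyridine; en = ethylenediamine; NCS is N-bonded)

Cation [Pt…]: ligand charges -2, Pt(IV) ⇒ ion charge 2+.
Anion [Au…]: ligand charges -2, Au(I) ⇒ ion charge 1−.
One 2+ cation requires 2 of the 1− anion.

[Pt(bipy)(en)(NO3)2][AuF(NCS)]2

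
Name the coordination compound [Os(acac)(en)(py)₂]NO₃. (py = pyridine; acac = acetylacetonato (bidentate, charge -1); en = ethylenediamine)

The 1 nitrate counter-ion carries a total charge of -1, so each complex ion is 1+.
Ligand charges: 2×pyridine (neutral), 1×acetylacetonato (-1 each), 1×ethylenediamine (neutral); total -1. So Os + (-1) = 1+, giving Os = +2.
Ligands are named alphabetically: acetylacetonato before ethylenediamine before pyridine.

(acetylacetonato)(ethylenediamine)bis(pyridine)osmium(II) nitrate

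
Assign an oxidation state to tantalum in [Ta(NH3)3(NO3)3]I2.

2 iodide outside the brackets (-1 each) → the complex ion is 2+.
Ligand charges: 3×NO3 = -3; 3×NH3 neutral; sum -3.
Ta + (-3) = 2+ ⇒ Ta is +5.

+5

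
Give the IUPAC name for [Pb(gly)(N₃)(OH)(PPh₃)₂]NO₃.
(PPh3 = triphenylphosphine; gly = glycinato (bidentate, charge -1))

The 1 nitrate counter-ion carries a total charge of -1, so each complex ion is 1+.
Ligand charges: 2×triphenylphosphine (neutral), 1×azido (-1 each), 1×hydroxo (-1 each), 1×glycinato (-1 each); total -3. So Pb + (-3) = 1+, giving Pb = +4.
Ligands are named alphabetically: azido before glycinato before hydroxo before triphenylphosphine.

azido(glycinato)hydroxobis(triphenylphosphine)lead(IV) nitrate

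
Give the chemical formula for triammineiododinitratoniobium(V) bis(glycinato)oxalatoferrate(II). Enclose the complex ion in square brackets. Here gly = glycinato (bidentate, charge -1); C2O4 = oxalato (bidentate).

Cation [Nb…]: ligand charges -3, Nb(V) ⇒ ion charge 2+.
Anion [Fe…]: ligand charges -4, Fe(II) ⇒ ion charge 2−.

[NbI(NH3)3(NO3)2][Fe(C2O4)(gly)2]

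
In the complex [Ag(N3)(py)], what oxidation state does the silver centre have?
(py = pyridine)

+1

No counter-ion: the bracketed complex is neutral.
Ligand charges: 1×N3 = -1; 1×py neutral; sum -1.
Ag + (-1) = 0 ⇒ Ag is +1.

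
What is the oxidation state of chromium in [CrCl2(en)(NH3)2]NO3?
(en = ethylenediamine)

1 nitrate outside the brackets (-1 each) → the complex ion is 1+.
Ligand charges: 2×Cl = -2; 1×en neutral; 2×NH3 neutral; sum -2.
Cr + (-2) = 1+ ⇒ Cr is +3.

+3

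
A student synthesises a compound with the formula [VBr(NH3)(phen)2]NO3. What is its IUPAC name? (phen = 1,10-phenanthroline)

amminebromobis(1,10-phenanthroline)vanadium(II) nitrate

The 1 nitrate counter-ion carries a total charge of -1, so each complex ion is 1+.
Ligand charges: 1×ammine (neutral), 2×1,10-phenanthroline (neutral), 1×bromo (-1 each); total -1. So V + (-1) = 1+, giving V = +2.
Ligands are named alphabetically: ammine before bromo before phenanthroline.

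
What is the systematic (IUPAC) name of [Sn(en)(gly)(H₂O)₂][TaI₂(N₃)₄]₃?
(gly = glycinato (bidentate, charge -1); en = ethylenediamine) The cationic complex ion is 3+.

diaqua(ethylenediamine)(glycinato)tin(IV) tetraazidodiiodotantalate(V)

Both ions are complex: the cation is named first with the plain metal name, the anion second with the -ate form; each ion's ligands are alphabetised independently.
The complex cation is given as 3+; its ligand charges sum to -1, so Sn = +4.
With 3 anions per cation, each anion must be 3/3 = 1−.
Anion: ligand charges sum to -6; for the ion to be 1−, Ta = +5.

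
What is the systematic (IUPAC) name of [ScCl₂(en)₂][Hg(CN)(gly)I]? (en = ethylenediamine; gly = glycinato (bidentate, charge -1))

dichlorobis(ethylenediamine)scandium(III) cyano(glycinato)iodomercurate(II)

Both ions are complex: the cation is named first with the plain metal name, the anion second with the -ate form; each ion's ligands are alphabetised independently.
Scandium is always +3 in its complexes; the cation's ligand charges sum to -2, so the complex cation is 1+.
A 1:1 salt means the anion carries the equal and opposite charge, 1−.
Anion: ligand charges sum to -3; for the ion to be 1−, Hg = +2.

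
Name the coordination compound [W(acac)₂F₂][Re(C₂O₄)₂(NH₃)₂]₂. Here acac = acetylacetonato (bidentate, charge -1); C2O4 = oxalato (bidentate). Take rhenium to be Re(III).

Both ions are complex: the cation is named first with the plain metal name, the anion second with the -ate form; each ion's ligands are alphabetised independently.
Re is given as +3; the anion's ligand charges sum to -4, so the complex anion is 1−.
With 2 anions per cation, the cation must be 2×1 = 2+.
Cation: ligand charges sum to -4; for the ion to be 2+, W = +6.

bis(acetylacetonato)difluorotungsten(VI) diamminedioxalatorhenate(III)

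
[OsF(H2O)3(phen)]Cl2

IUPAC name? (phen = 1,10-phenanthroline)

The 2 chloride counter-ions carry a total charge of -2, so each complex ion is 2+.
Ligand charges: 1×1,10-phenanthroline (neutral), 1×fluoro (-1 each), 3×aqua (neutral); total -1. So Os + (-1) = 2+, giving Os = +3.
Ligands are named alphabetically: aqua before fluoro before phenanthroline.

triaquafluoro(1,10-phenanthroline)osmium(III) chloride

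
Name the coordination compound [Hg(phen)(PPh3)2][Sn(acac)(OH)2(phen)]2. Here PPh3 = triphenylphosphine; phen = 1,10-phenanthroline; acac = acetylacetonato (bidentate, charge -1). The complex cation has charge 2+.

Both ions are complex: the cation is named first with the plain metal name, the anion second with the -ate form; each ion's ligands are alphabetised independently.
The complex cation is given as 2+; its ligand charges sum to 0, so Hg = +2.
With 2 anions per cation, each anion must be 2/2 = 1−.
Anion: ligand charges sum to -3; for the ion to be 1−, Sn = +2.

(1,10-phenanthroline)bis(triphenylphosphine)mercury(II) (acetylacetonato)dihydroxo(1,10-phenanthroline)stannate(II)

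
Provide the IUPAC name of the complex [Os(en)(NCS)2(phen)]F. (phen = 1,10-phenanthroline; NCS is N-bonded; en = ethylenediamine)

The 1 fluoride counter-ion carries a total charge of -1, so each complex ion is 1+.
Ligand charges: 1×1,10-phenanthroline (neutral), 2×isothiocyanato (-1 each), 1×ethylenediamine (neutral); total -2. So Os + (-2) = 1+, giving Os = +3.
Ligands are named alphabetically: ethylenediamine before isothiocyanato before phenanthroline.

(ethylenediamine)diisothiocyanato(1,10-phenanthroline)osmium(III) fluoride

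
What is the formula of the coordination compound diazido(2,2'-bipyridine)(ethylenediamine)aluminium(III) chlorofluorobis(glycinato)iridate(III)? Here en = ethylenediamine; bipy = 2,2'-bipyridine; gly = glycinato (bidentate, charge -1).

[Al(bipy)(en)(N3)2][IrClF(gly)2]

Cation [Al…]: ligand charges -2, Al(III) ⇒ ion charge 1+.
Anion [Ir…]: ligand charges -4, Ir(III) ⇒ ion charge 1−.
One 1+ cation balances one 1− anion.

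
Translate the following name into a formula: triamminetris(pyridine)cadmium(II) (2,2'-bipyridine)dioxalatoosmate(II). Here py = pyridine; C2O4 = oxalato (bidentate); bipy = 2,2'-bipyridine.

Cation [Cd…]: ligand charges 0, Cd(II) ⇒ ion charge 2+.
Anion [Os…]: ligand charges -4, Os(II) ⇒ ion charge 2−.

[Cd(NH3)3(py)3][Os(bipy)(C2O4)2]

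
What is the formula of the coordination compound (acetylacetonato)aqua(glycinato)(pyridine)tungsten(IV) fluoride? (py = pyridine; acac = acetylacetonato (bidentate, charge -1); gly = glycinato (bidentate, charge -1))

[W(acac)(gly)(H2O)(py)]F2

Ligands: 1 pyridine (py, neutral), 1 acetylacetonato (acac, -1), 1 glycinato (gly, -1), 1 aqua (H2O, neutral). Ligand charge sum = -2.
With W in oxidation state +4, the complex ion is [W...]^2+.
Charge balance with fluoride (-1) requires 1 complex ion per 2 fluoride.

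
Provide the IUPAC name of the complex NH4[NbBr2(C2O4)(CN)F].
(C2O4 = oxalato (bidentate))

ammonium dibromocyanofluorooxalatoniobate(V)

The 1 ammonium counter-ion carries a total charge of +1, so each complex ion is 1−.
Ligand charges: 1×fluoro (-1 each), 1×oxalato (-2 each), 1×cyano (-1 each), 2×bromo (-1 each); total -6. So Nb + (-6) = 1−, giving Nb = +5.
Ligands are named alphabetically: bromo before cyano before fluoro before oxalato.
The complex ion is anionic, so niobium takes the -ate form niobate(V).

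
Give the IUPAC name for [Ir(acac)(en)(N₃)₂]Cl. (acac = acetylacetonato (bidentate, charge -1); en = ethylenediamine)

The 1 chloride counter-ion carries a total charge of -1, so each complex ion is 1+.
Ligand charges: 1×acetylacetonato (-1 each), 1×ethylenediamine (neutral), 2×azido (-1 each); total -3. So Ir + (-3) = 1+, giving Ir = +4.
Ligands are named alphabetically: acetylacetonato before azido before ethylenediamine.

(acetylacetonato)diazido(ethylenediamine)iridium(IV) chloride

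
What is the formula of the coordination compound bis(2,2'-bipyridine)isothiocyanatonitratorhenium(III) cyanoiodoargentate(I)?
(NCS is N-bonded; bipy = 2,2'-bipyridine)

Cation [Re…]: ligand charges -2, Re(III) ⇒ ion charge 1+.
Anion [Ag…]: ligand charges -2, Ag(I) ⇒ ion charge 1−.

[Re(bipy)2(NCS)(NO3)][Ag(CN)I]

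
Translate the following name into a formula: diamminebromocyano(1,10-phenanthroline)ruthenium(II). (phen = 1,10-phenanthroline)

[RuBr(CN)(NH3)2(phen)]

Ligands: 2 ammine (NH3, neutral), 1 bromo (Br, -1), 1 cyano (CN, -1), 1 1,10-phenanthroline (phen, neutral). Ligand charge sum = -2.
With Ru in oxidation state +2, the complex ion is [Ru...].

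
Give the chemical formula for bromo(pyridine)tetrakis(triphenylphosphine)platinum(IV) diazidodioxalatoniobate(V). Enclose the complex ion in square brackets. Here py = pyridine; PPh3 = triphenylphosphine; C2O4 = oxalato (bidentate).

Cation [Pt…]: ligand charges -1, Pt(IV) ⇒ ion charge 3+.
Anion [Nb…]: ligand charges -6, Nb(V) ⇒ ion charge 1−.
One 3+ cation requires 3 of the 1− anion.

[PtBr(PPh3)4(py)][Nb(C2O4)2(N3)2]3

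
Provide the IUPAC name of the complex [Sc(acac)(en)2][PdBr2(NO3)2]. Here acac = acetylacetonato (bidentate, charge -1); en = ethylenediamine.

(acetylacetonato)bis(ethylenediamine)scandium(III) dibromodinitratopalladate(II)

Both ions are complex: the cation is named first with the plain metal name, the anion second with the -ate form; each ion's ligands are alphabetised independently.
Scandium is always +3 in its complexes; the cation's ligand charges sum to -1, so the complex cation is 2+.
A 1:1 salt means the anion carries the equal and opposite charge, 2−.
Anion: ligand charges sum to -4; for the ion to be 2−, Pd = +2.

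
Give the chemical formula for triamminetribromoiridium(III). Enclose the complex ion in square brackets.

[IrBr3(NH3)3]

Ligands: 3 bromo (Br, -1), 3 ammine (NH3, neutral). Ligand charge sum = -3.
With Ir in oxidation state +3, the complex ion is [Ir...].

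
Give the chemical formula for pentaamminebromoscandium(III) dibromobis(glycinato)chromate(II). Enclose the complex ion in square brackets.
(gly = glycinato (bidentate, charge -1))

Cation [Sc…]: ligand charges -1, Sc(III) ⇒ ion charge 2+.
Anion [Cr…]: ligand charges -4, Cr(II) ⇒ ion charge 2−.

[ScBr(NH3)5][CrBr2(gly)2]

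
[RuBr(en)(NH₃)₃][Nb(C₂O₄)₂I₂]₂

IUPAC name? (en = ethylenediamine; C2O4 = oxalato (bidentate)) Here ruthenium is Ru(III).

triamminebromo(ethylenediamine)ruthenium(III) diiododioxalatoniobate(V)

Both ions are complex: the cation is named first with the plain metal name, the anion second with the -ate form; each ion's ligands are alphabetised independently.
Ru is given as +3; the cation's ligand charges sum to -1, so the complex cation is 2+.
With 2 anions per cation, each anion must be 2/2 = 1−.
Anion: ligand charges sum to -6; for the ion to be 1−, Nb = +5.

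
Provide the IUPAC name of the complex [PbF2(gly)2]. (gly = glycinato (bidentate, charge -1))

difluorobis(glycinato)lead(IV)

There is no counter-ion, so the complex is neutral overall.
Ligand charges: 2×glycinato (-1 each), 2×fluoro (-1 each); total -4. So Pb + (-4) = 0, giving Pb = +4.
Ligands are named alphabetically: fluoro before glycinato.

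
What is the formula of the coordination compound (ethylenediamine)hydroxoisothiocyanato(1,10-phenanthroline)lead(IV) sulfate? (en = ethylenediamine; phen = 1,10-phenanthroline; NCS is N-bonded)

Ligands: 1 ethylenediamine (en, neutral), 1 1,10-phenanthroline (phen, neutral), 1 isothiocyanato (NCS, -1), 1 hydroxo (OH, -1). Ligand charge sum = -2.
Charge balance with sulfate (-2) requires 1 complex ion per 1 sulfate.

[Pb(en)(NCS)(OH)(phen)]SO4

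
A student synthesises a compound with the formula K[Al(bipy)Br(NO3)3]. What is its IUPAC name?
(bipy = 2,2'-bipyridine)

The 1 potassium counter-ion carries a total charge of +1, so each complex ion is 1−.
Ligand charges: 1×2,2'-bipyridine (neutral), 1×bromo (-1 each), 3×nitrato (-1 each); total -4. So Al + (-4) = 1−, giving Al = +3.
Ligands are named alphabetically: bipyridine before bromo before nitrato.
The complex ion is anionic, so aluminium takes the -ate form aluminate(III).

potassium (2,2'-bipyridine)bromotrinitratoaluminate(III)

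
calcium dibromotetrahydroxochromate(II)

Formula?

Ca2[CrBr2(OH)4]

Ligands: 2 bromo (Br, -1), 4 hydroxo (OH, -1). Ligand charge sum = -6.
With Cr in oxidation state +2, the complex ion is [Cr...]^4−.
Charge balance with calcium (+2) requires 1 complex ion per 2 calcium.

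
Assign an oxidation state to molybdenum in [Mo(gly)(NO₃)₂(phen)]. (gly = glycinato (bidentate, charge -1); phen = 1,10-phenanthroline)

No counter-ion: the bracketed complex is neutral.
Ligand charges: 1×gly = -1; 2×NO3 = -2; 1×phen neutral; sum -3.
Mo + (-3) = 0 ⇒ Mo is +3.

+3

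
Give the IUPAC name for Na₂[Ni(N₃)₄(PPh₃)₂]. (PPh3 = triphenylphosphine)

sodium tetraazidobis(triphenylphosphine)nickelate(II)

The 2 sodium counter-ions carry a total charge of +2, so each complex ion is 2−.
Ligand charges: 4×azido (-1 each), 2×triphenylphosphine (neutral); total -4. So Ni + (-4) = 2−, giving Ni = +2.
Ligands are named alphabetically: azido before triphenylphosphine.
The complex ion is anionic, so nickel takes the -ate form nickelate(II).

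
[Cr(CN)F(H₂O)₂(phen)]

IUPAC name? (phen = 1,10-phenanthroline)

diaquacyanofluoro(1,10-phenanthroline)chromium(II)

There is no counter-ion, so the complex is neutral overall.
Ligand charges: 1×1,10-phenanthroline (neutral), 1×cyano (-1 each), 2×aqua (neutral), 1×fluoro (-1 each); total -2. So Cr + (-2) = 0, giving Cr = +2.
Ligands are named alphabetically: aqua before cyano before fluoro before phenanthroline.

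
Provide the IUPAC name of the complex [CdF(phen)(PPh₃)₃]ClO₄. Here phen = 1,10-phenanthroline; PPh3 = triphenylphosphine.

The 1 perchlorate counter-ion carries a total charge of -1, so each complex ion is 1+.
Ligand charges: 1×1,10-phenanthroline (neutral), 3×triphenylphosphine (neutral), 1×fluoro (-1 each); total -1. So Cd + (-1) = 1+, giving Cd = +2.
Ligands are named alphabetically: fluoro before phenanthroline before triphenylphosphine.

fluoro(1,10-phenanthroline)tris(triphenylphosphine)cadmium(II) perchlorate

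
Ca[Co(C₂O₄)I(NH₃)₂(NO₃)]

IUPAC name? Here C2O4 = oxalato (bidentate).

The 1 calcium counter-ion carries a total charge of +2, so each complex ion is 2−.
Ligand charges: 1×iodo (-1 each), 1×oxalato (-2 each), 1×nitrato (-1 each), 2×ammine (neutral); total -4. So Co + (-4) = 2−, giving Co = +2.
Ligands are named alphabetically: ammine before iodo before nitrato before oxalato.
The complex ion is anionic, so cobalt takes the -ate form cobaltate(II).

calcium diammineiodonitratooxalatocobaltate(II)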